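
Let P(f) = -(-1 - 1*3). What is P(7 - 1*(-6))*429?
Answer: 1716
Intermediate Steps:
P(f) = 4 (P(f) = -(-1 - 3) = -1*(-4) = 4)
P(7 - 1*(-6))*429 = 4*429 = 1716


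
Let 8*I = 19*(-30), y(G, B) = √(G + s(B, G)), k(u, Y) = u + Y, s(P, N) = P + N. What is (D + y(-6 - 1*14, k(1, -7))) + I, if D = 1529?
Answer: 5831/4 + I*√46 ≈ 1457.8 + 6.7823*I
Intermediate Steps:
s(P, N) = N + P
k(u, Y) = Y + u
y(G, B) = √(B + 2*G) (y(G, B) = √(G + (G + B)) = √(G + (B + G)) = √(B + 2*G))
I = -285/4 (I = (19*(-30))/8 = (⅛)*(-570) = -285/4 ≈ -71.250)
(D + y(-6 - 1*14, k(1, -7))) + I = (1529 + √((-7 + 1) + 2*(-6 - 1*14))) - 285/4 = (1529 + √(-6 + 2*(-6 - 14))) - 285/4 = (1529 + √(-6 + 2*(-20))) - 285/4 = (1529 + √(-6 - 40)) - 285/4 = (1529 + √(-46)) - 285/4 = (1529 + I*√46) - 285/4 = 5831/4 + I*√46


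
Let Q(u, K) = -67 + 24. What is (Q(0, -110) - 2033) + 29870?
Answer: 27794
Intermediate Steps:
Q(u, K) = -43
(Q(0, -110) - 2033) + 29870 = (-43 - 2033) + 29870 = -2076 + 29870 = 27794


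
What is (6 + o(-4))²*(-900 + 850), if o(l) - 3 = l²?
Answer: -31250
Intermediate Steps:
o(l) = 3 + l²
(6 + o(-4))²*(-900 + 850) = (6 + (3 + (-4)²))²*(-900 + 850) = (6 + (3 + 16))²*(-50) = (6 + 19)²*(-50) = 25²*(-50) = 625*(-50) = -31250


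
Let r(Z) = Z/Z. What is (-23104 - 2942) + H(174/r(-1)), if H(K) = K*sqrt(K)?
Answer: -26046 + 174*sqrt(174) ≈ -23751.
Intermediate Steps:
r(Z) = 1
H(K) = K**(3/2)
(-23104 - 2942) + H(174/r(-1)) = (-23104 - 2942) + (174/1)**(3/2) = -26046 + (174*1)**(3/2) = -26046 + 174**(3/2) = -26046 + 174*sqrt(174)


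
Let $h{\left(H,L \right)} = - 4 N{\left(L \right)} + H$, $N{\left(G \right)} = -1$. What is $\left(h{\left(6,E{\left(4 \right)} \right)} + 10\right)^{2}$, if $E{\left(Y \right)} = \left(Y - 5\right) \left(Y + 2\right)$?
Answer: $400$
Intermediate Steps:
$E{\left(Y \right)} = \left(-5 + Y\right) \left(2 + Y\right)$
$h{\left(H,L \right)} = 4 + H$ ($h{\left(H,L \right)} = \left(-4\right) \left(-1\right) + H = 4 + H$)
$\left(h{\left(6,E{\left(4 \right)} \right)} + 10\right)^{2} = \left(\left(4 + 6\right) + 10\right)^{2} = \left(10 + 10\right)^{2} = 20^{2} = 400$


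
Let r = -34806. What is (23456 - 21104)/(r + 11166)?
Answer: -98/985 ≈ -0.099492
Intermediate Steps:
(23456 - 21104)/(r + 11166) = (23456 - 21104)/(-34806 + 11166) = 2352/(-23640) = 2352*(-1/23640) = -98/985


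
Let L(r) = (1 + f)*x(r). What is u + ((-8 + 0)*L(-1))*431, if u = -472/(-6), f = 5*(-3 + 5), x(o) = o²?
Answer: -113548/3 ≈ -37849.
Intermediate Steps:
f = 10 (f = 5*2 = 10)
u = 236/3 (u = -472*(-⅙) = 236/3 ≈ 78.667)
L(r) = 11*r² (L(r) = (1 + 10)*r² = 11*r²)
u + ((-8 + 0)*L(-1))*431 = 236/3 + ((-8 + 0)*(11*(-1)²))*431 = 236/3 - 88*431 = 236/3 - 37928 = -113548/3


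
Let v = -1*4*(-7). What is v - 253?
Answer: -225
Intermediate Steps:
v = 28 (v = -4*(-7) = 28)
v - 253 = 28 - 253 = -225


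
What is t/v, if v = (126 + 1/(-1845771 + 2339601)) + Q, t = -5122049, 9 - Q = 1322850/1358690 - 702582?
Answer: -343669964032165230/47149566806363909 ≈ -7.2889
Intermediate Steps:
Q = 95460204294/135869 (Q = 9 - (1322850/1358690 - 702582) = 9 - (1322850*(1/1358690) - 702582) = 9 - (132285/135869 - 702582) = 9 - 1*(-95458981473/135869) = 9 + 95458981473/135869 = 95460204294/135869 ≈ 7.0259e+5)
v = 47149566806363909/67096188270 (v = (126 + 1/(-1845771 + 2339601)) + 95460204294/135869 = (126 + 1/493830) + 95460204294/135869 = 62222581/493830 + 95460204294/135869 = 47149566806363909/67096188270 ≈ 7.0272e+5)
t/v = -5122049/47149566806363909/67096188270 = -5122049*67096188270/47149566806363909 = -343669964032165230/47149566806363909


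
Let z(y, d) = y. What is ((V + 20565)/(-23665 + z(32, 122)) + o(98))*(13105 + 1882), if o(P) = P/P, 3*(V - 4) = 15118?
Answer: -88812962/70899 ≈ -1252.7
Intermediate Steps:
V = 15130/3 (V = 4 + (⅓)*15118 = 4 + 15118/3 = 15130/3 ≈ 5043.3)
o(P) = 1
((V + 20565)/(-23665 + z(32, 122)) + o(98))*(13105 + 1882) = ((15130/3 + 20565)/(-23665 + 32) + 1)*(13105 + 1882) = ((76825/3)/(-23633) + 1)*14987 = ((76825/3)*(-1/23633) + 1)*14987 = (-76825/70899 + 1)*14987 = -5926/70899*14987 = -88812962/70899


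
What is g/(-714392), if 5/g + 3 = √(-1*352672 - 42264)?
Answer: 3/56429109688 + I*√98734/28214554844 ≈ 5.3164e-11 + 1.1137e-8*I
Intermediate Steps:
g = 5/(-3 + 2*I*√98734) (g = 5/(-3 + √(-1*352672 - 42264)) = 5/(-3 + √(-352672 - 42264)) = 5/(-3 + √(-394936)) = 5/(-3 + 2*I*√98734) ≈ -3.798e-5 - 0.007956*I)
g/(-714392) = (-3/78989 - 2*I*√98734/78989)/(-714392) = (-3/78989 - 2*I*√98734/78989)*(-1/714392) = 3/56429109688 + I*√98734/28214554844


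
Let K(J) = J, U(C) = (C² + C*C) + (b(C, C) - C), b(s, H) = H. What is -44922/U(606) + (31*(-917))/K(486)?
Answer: -580574101/9915372 ≈ -58.553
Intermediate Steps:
U(C) = 2*C² (U(C) = (C² + C*C) + (C - C) = (C² + C²) + 0 = 2*C² + 0 = 2*C²)
-44922/U(606) + (31*(-917))/K(486) = -44922/(2*606²) + (31*(-917))/486 = -44922/(2*367236) - 28427*1/486 = -44922/734472 - 28427/486 = -44922*1/734472 - 28427/486 = -7487/122412 - 28427/486 = -580574101/9915372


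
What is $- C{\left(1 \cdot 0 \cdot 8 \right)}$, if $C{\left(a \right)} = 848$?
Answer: $-848$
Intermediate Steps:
$- C{\left(1 \cdot 0 \cdot 8 \right)} = \left(-1\right) 848 = -848$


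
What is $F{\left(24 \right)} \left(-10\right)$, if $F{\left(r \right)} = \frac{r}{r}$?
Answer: $-10$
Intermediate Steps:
$F{\left(r \right)} = 1$
$F{\left(24 \right)} \left(-10\right) = 1 \left(-10\right) = -10$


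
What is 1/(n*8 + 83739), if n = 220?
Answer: 1/85499 ≈ 1.1696e-5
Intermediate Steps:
1/(n*8 + 83739) = 1/(220*8 + 83739) = 1/(1760 + 83739) = 1/85499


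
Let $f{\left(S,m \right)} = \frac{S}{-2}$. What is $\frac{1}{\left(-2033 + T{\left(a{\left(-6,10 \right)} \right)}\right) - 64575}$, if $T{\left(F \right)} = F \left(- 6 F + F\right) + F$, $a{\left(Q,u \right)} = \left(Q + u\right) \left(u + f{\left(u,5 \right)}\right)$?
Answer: $- \frac{1}{68588} \approx -1.458 \cdot 10^{-5}$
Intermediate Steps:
$f{\left(S,m \right)} = - \frac{S}{2}$ ($f{\left(S,m \right)} = S \left(- \frac{1}{2}\right) = - \frac{S}{2}$)
$a{\left(Q,u \right)} = \frac{u \left(Q + u\right)}{2}$ ($a{\left(Q,u \right)} = \left(Q + u\right) \left(u - \frac{u}{2}\right) = \left(Q + u\right) \frac{u}{2} = \frac{u \left(Q + u\right)}{2}$)
$T{\left(F \right)} = F - 5 F^{2}$ ($T{\left(F \right)} = F \left(- 5 F\right) + F = - 5 F^{2} + F = F - 5 F^{2}$)
$\frac{1}{\left(-2033 + T{\left(a{\left(-6,10 \right)} \right)}\right) - 64575} = \frac{1}{\left(-2033 + \frac{1}{2} \cdot 10 \left(-6 + 10\right) \left(1 - 5 \cdot \frac{1}{2} \cdot 10 \left(-6 + 10\right)\right)\right) - 64575} = \frac{1}{\left(-2033 + \frac{1}{2} \cdot 10 \cdot 4 \left(1 - 5 \cdot \frac{1}{2} \cdot 10 \cdot 4\right)\right) - 64575} = \frac{1}{\left(-2033 + 20 \left(1 - 100\right)\right) - 64575} = \frac{1}{\left(-2033 + 20 \left(-99\right)\right) - 64575} = \frac{1}{\left(-2033 - 1980\right) - 64575} = \frac{1}{-4013 - 64575} = \frac{1}{-68588} = - \frac{1}{68588}$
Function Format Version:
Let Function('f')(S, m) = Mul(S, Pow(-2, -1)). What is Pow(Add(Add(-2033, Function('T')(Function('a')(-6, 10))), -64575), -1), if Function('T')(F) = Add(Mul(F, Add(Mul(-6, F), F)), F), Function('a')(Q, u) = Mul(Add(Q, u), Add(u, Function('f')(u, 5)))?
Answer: Rational(-1, 68588) ≈ -1.4580e-5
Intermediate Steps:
Function('f')(S, m) = Mul(Rational(-1, 2), S) (Function('f')(S, m) = Mul(S, Rational(-1, 2)) = Mul(Rational(-1, 2), S))
Function('a')(Q, u) = Mul(Rational(1, 2), u, Add(Q, u)) (Function('a')(Q, u) = Mul(Add(Q, u), Add(u, Mul(Rational(-1, 2), u))) = Mul(Add(Q, u), Mul(Rational(1, 2), u)) = Mul(Rational(1, 2), u, Add(Q, u)))
Function('T')(F) = Add(F, Mul(-5, Pow(F, 2))) (Function('T')(F) = Add(Mul(F, Mul(-5, F)), F) = Add(Mul(-5, Pow(F, 2)), F) = Add(F, Mul(-5, Pow(F, 2))))
Pow(Add(Add(-2033, Function('T')(Function('a')(-6, 10))), -64575), -1) = Pow(Add(Add(-2033, Mul(Mul(Rational(1, 2), 10, Add(-6, 10)), Add(1, Mul(-5, Mul(Rational(1, 2), 10, Add(-6, 10)))))), -64575), -1) = Pow(Add(Add(-2033, Mul(Mul(Rational(1, 2), 10, 4), Add(1, Mul(-5, Mul(Rational(1, 2), 10, 4))))), -64575), -1) = Pow(Add(Add(-2033, Mul(20, Add(1, Mul(-5, 20)))), -64575), -1) = Pow(Add(Add(-2033, Mul(20, Add(1, -100))), -64575), -1) = Pow(Add(Add(-2033, Mul(20, -99)), -64575), -1) = Pow(Add(Add(-2033, -1980), -64575), -1) = Pow(Add(-4013, -64575), -1) = Pow(-68588, -1) = Rational(-1, 68588)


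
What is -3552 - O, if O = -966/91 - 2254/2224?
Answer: -51179605/14456 ≈ -3540.4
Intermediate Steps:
O = -168107/14456 (O = -966*1/91 - 2254*1/2224 = -138/13 - 1127/1112 = -168107/14456 ≈ -11.629)
-3552 - O = -3552 - 1*(-168107/14456) = -3552 + 168107/14456 = -51179605/14456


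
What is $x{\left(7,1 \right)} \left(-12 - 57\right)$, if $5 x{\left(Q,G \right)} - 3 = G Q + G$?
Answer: $- \frac{759}{5} \approx -151.8$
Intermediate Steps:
$x{\left(Q,G \right)} = \frac{3}{5} + \frac{G}{5} + \frac{G Q}{5}$ ($x{\left(Q,G \right)} = \frac{3}{5} + \frac{G Q + G}{5} = \frac{3}{5} + \frac{G + G Q}{5} = \frac{3}{5} + \left(\frac{G}{5} + \frac{G Q}{5}\right) = \frac{3}{5} + \frac{G}{5} + \frac{G Q}{5}$)
$x{\left(7,1 \right)} \left(-12 - 57\right) = \left(\frac{3}{5} + \frac{1}{5} \cdot 1 + \frac{1}{5} \cdot 1 \cdot 7\right) \left(-12 - 57\right) = \left(\frac{3}{5} + \frac{1}{5} + \frac{7}{5}\right) \left(-69\right) = \frac{11}{5} \left(-69\right) = - \frac{759}{5}$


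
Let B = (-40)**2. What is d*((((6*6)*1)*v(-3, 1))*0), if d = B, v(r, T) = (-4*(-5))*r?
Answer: 0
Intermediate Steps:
v(r, T) = 20*r
B = 1600
d = 1600
d*((((6*6)*1)*v(-3, 1))*0) = 1600*((((6*6)*1)*(20*(-3)))*0) = 1600*(((36*1)*(-60))*0) = 1600*((36*(-60))*0) = 1600*(-2160*0) = 1600*0 = 0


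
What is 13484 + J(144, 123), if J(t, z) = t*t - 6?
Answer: 34214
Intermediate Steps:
J(t, z) = -6 + t**2 (J(t, z) = t**2 - 6 = -6 + t**2)
13484 + J(144, 123) = 13484 + (-6 + 144**2) = 13484 + (-6 + 20736) = 13484 + 20730 = 34214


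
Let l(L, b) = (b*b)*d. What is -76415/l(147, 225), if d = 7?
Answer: -15283/70875 ≈ -0.21563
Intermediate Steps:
l(L, b) = 7*b² (l(L, b) = (b*b)*7 = b²*7 = 7*b²)
-76415/l(147, 225) = -76415/(7*225²) = -76415/(7*50625) = -76415/354375 = -76415*1/354375 = -15283/70875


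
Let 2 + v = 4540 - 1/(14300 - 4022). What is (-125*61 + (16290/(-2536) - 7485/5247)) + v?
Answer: -11757258006259/3798974916 ≈ -3094.9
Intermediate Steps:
v = 46641563/10278 (v = -2 + (4540 - 1/(14300 - 4022)) = -2 + (4540 - 1/10278) = -2 + 46662119/10278 = 46641563/10278 ≈ 4538.0)
(-125*61 + (16290/(-2536) - 7485/5247)) + v = (-125*61 + (16290/(-2536) - 7485/5247)) + 46641563/10278 = (-7625 + (16290*(-1/2536) - 7485*1/5247)) + 46641563/10278 = (-7625 + (-8145/1268 - 2495/1749)) + 46641563/10278 = (-7625 - 17409265/2217732) + 46641563/10278 = -16927615765/2217732 + 46641563/10278 = -11757258006259/3798974916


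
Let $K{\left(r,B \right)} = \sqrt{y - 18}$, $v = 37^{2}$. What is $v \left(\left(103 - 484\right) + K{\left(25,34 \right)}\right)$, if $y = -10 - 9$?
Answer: $-521589 + 1369 i \sqrt{37} \approx -5.2159 \cdot 10^{5} + 8327.3 i$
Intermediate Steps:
$y = -19$ ($y = -10 - 9 = -19$)
$v = 1369$
$K{\left(r,B \right)} = i \sqrt{37}$ ($K{\left(r,B \right)} = \sqrt{-19 - 18} = \sqrt{-37} = i \sqrt{37}$)
$v \left(\left(103 - 484\right) + K{\left(25,34 \right)}\right) = 1369 \left(\left(103 - 484\right) + i \sqrt{37}\right) = 1369 \left(-381 + i \sqrt{37}\right) = -521589 + 1369 i \sqrt{37}$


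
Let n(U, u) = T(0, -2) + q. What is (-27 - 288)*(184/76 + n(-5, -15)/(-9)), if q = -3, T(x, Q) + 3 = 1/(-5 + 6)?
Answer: -17815/19 ≈ -937.63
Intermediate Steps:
T(x, Q) = -2 (T(x, Q) = -3 + 1/(-5 + 6) = -3 + 1/1 = -3 + 1 = -2)
n(U, u) = -5 (n(U, u) = -2 - 3 = -5)
(-27 - 288)*(184/76 + n(-5, -15)/(-9)) = (-27 - 288)*(184/76 - 5/(-9)) = -315*(184*(1/76) - 5*(-⅑)) = -315*(46/19 + 5/9) = -315*509/171 = -17815/19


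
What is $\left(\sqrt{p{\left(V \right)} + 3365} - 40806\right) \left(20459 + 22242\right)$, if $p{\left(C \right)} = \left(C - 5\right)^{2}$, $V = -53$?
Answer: $-1742457006 + 42701 \sqrt{6729} \approx -1.739 \cdot 10^{9}$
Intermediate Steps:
$p{\left(C \right)} = \left(-5 + C\right)^{2}$
$\left(\sqrt{p{\left(V \right)} + 3365} - 40806\right) \left(20459 + 22242\right) = \left(\sqrt{\left(-5 - 53\right)^{2} + 3365} - 40806\right) \left(20459 + 22242\right) = \left(\sqrt{\left(-58\right)^{2} + 3365} - 40806\right) 42701 = \left(\sqrt{3364 + 3365} - 40806\right) 42701 = \left(\sqrt{6729} - 40806\right) 42701 = \left(-40806 + \sqrt{6729}\right) 42701 = -1742457006 + 42701 \sqrt{6729}$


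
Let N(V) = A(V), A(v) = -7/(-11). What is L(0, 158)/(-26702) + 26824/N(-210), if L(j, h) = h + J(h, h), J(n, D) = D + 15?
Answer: 1125542373/26702 ≈ 42152.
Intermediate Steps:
A(v) = 7/11 (A(v) = -7*(-1/11) = 7/11)
N(V) = 7/11
J(n, D) = 15 + D
L(j, h) = 15 + 2*h (L(j, h) = h + (15 + h) = 15 + 2*h)
L(0, 158)/(-26702) + 26824/N(-210) = (15 + 2*158)/(-26702) + 26824/(7/11) = (15 + 316)*(-1/26702) + 26824*(11/7) = 331*(-1/26702) + 42152 = -331/26702 + 42152 = 1125542373/26702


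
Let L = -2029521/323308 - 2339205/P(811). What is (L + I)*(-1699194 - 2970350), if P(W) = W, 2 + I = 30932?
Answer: -8582624908568274234/65550697 ≈ -1.3093e+11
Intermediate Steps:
I = 30930 (I = -2 + 30932 = 30930)
L = -757929631671/262202788 (L = -2029521/323308 - 2339205/811 = -757929631671/262202788 ≈ -2890.6)
(L + I)*(-1699194 - 2970350) = (-757929631671/262202788 + 30930)*(-1699194 - 2970350) = (7352002601169/262202788)*(-4669544) = -8582624908568274234/65550697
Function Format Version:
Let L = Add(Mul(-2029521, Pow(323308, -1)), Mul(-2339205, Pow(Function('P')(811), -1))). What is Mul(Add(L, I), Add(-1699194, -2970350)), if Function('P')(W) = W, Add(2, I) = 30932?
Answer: Rational(-8582624908568274234, 65550697) ≈ -1.3093e+11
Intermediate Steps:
I = 30930 (I = Add(-2, 30932) = 30930)
L = Rational(-757929631671, 262202788) (L = Add(Mul(-2029521, Pow(323308, -1)), Mul(-2339205, Pow(811, -1))) = Add(Mul(-2029521, Rational(1, 323308)), Mul(-2339205, Rational(1, 811))) = Add(Rational(-2029521, 323308), Rational(-2339205, 811)) = Rational(-757929631671, 262202788) ≈ -2890.6)
Mul(Add(L, I), Add(-1699194, -2970350)) = Mul(Add(Rational(-757929631671, 262202788), 30930), Add(-1699194, -2970350)) = Mul(Rational(7352002601169, 262202788), -4669544) = Rational(-8582624908568274234, 65550697)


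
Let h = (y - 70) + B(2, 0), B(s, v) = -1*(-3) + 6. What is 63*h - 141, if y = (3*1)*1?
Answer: -3795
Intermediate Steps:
y = 3 (y = 3*1 = 3)
B(s, v) = 9 (B(s, v) = 3 + 6 = 9)
h = -58 (h = (3 - 70) + 9 = -67 + 9 = -58)
63*h - 141 = 63*(-58) - 141 = -3654 - 141 = -3795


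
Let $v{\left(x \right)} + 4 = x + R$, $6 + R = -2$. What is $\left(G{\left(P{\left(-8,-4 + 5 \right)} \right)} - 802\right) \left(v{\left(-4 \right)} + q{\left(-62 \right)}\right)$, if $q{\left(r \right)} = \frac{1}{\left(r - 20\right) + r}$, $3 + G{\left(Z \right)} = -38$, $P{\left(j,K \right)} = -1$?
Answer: $\frac{647705}{48} \approx 13494.0$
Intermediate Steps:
$R = -8$ ($R = -6 - 2 = -8$)
$G{\left(Z \right)} = -41$ ($G{\left(Z \right)} = -3 - 38 = -41$)
$q{\left(r \right)} = \frac{1}{-20 + 2 r}$ ($q{\left(r \right)} = \frac{1}{\left(r - 20\right) + r} = \frac{1}{\left(-20 + r\right) + r} = \frac{1}{-20 + 2 r}$)
$v{\left(x \right)} = -12 + x$ ($v{\left(x \right)} = -4 + \left(x - 8\right) = -4 + \left(-8 + x\right) = -12 + x$)
$\left(G{\left(P{\left(-8,-4 + 5 \right)} \right)} - 802\right) \left(v{\left(-4 \right)} + q{\left(-62 \right)}\right) = \left(-41 - 802\right) \left(\left(-12 - 4\right) + \frac{1}{2 \left(-10 - 62\right)}\right) = - 843 \left(-16 + \frac{1}{2 \left(-72\right)}\right) = - 843 \left(-16 + \frac{1}{2} \left(- \frac{1}{72}\right)\right) = - 843 \left(-16 - \frac{1}{144}\right) = \left(-843\right) \left(- \frac{2305}{144}\right) = \frac{647705}{48}$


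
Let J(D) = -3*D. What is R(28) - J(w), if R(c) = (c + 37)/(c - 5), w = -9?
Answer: -556/23 ≈ -24.174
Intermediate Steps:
R(c) = (37 + c)/(-5 + c)
R(28) - J(w) = (37 + 28)/(-5 + 28) - (-3)*(-9) = 65/23 - 1*27 = (1/23)*65 - 27 = 65/23 - 27 = -556/23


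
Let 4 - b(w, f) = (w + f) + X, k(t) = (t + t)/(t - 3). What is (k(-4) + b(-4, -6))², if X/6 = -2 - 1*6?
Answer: 195364/49 ≈ 3987.0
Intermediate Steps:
k(t) = 2*t/(-3 + t) (k(t) = (2*t)/(-3 + t) = 2*t/(-3 + t))
X = -48 (X = 6*(-2 - 1*6) = 6*(-2 - 6) = 6*(-8) = -48)
b(w, f) = 52 - f - w (b(w, f) = 4 - ((w + f) - 48) = 4 - ((f + w) - 48) = 4 - (-48 + f + w) = 4 + (48 - f - w) = 52 - f - w)
(k(-4) + b(-4, -6))² = (2*(-4)/(-3 - 4) + (52 - 1*(-6) - 1*(-4)))² = (2*(-4)/(-7) + (52 + 6 + 4))² = (2*(-4)*(-⅐) + 62)² = (8/7 + 62)² = (442/7)² = 195364/49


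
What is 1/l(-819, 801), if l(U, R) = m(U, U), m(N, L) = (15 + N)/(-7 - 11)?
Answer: 3/134 ≈ 0.022388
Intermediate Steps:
m(N, L) = -5/6 - N/18 (m(N, L) = (15 + N)/(-18) = (15 + N)*(-1/18) = -5/6 - N/18)
l(U, R) = -5/6 - U/18
1/l(-819, 801) = 1/(-5/6 - 1/18*(-819)) = 1/(-5/6 + 91/2) = 1/(134/3) = 3/134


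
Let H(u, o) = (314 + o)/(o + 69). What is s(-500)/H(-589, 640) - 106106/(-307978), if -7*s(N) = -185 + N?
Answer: 6831032329/93485322 ≈ 73.071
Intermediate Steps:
s(N) = 185/7 - N/7 (s(N) = -(-185 + N)/7 = 185/7 - N/7)
H(u, o) = (314 + o)/(69 + o)
s(-500)/H(-589, 640) - 106106/(-307978) = (185/7 - ⅐*(-500))/(((314 + 640)/(69 + 640))) - 106106/(-307978) = (185/7 + 500/7)/((954/709)) - 106106*(-1/307978) = 685/(7*(((1/709)*954))) + 4823/13999 = 685/(7*(954/709)) + 4823/13999 = (685/7)*(709/954) + 4823/13999 = 485665/6678 + 4823/13999 = 6831032329/93485322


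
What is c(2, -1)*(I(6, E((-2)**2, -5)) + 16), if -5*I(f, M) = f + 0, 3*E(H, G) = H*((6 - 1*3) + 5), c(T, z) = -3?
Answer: -222/5 ≈ -44.400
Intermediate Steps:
E(H, G) = 8*H/3 (E(H, G) = (H*((6 - 1*3) + 5))/3 = (H*((6 - 3) + 5))/3 = (H*(3 + 5))/3 = (H*8)/3 = (8*H)/3 = 8*H/3)
I(f, M) = -f/5 (I(f, M) = -(f + 0)/5 = -f/5)
c(2, -1)*(I(6, E((-2)**2, -5)) + 16) = -3*(-1/5*6 + 16) = -3*(-6/5 + 16) = -3*74/5 = -222/5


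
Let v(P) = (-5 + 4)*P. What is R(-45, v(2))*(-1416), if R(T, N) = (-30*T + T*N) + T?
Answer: -1975320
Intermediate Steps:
v(P) = -P
R(T, N) = -29*T + N*T (R(T, N) = (-30*T + N*T) + T = -29*T + N*T)
R(-45, v(2))*(-1416) = -45*(-29 - 1*2)*(-1416) = -45*(-29 - 2)*(-1416) = -45*(-31)*(-1416) = 1395*(-1416) = -1975320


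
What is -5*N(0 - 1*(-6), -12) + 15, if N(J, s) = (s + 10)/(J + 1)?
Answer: 115/7 ≈ 16.429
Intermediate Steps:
N(J, s) = (10 + s)/(1 + J)
-5*N(0 - 1*(-6), -12) + 15 = -5*(10 - 12)/(1 + (0 - 1*(-6))) + 15 = -5*(-2)/(1 + (0 + 6)) + 15 = -5*(-2)/(1 + 6) + 15 = -5*(-2)/7 + 15 = -5*(-2/7) + 15 = 10/7 + 15 = 115/7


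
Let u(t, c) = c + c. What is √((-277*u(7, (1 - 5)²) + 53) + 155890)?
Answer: √147079 ≈ 383.51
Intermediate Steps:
u(t, c) = 2*c
√((-277*u(7, (1 - 5)²) + 53) + 155890) = √((-554*(1 - 5)² + 53) + 155890) = √((-554*(-4)² + 53) + 155890) = √((-554*16 + 53) + 155890) = √((-277*32 + 53) + 155890) = √((-8864 + 53) + 155890) = √(-8811 + 155890) = √147079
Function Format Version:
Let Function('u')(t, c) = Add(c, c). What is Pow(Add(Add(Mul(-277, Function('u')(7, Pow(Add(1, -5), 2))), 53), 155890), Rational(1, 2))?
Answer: Pow(147079, Rational(1, 2)) ≈ 383.51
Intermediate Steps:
Function('u')(t, c) = Mul(2, c)
Pow(Add(Add(Mul(-277, Function('u')(7, Pow(Add(1, -5), 2))), 53), 155890), Rational(1, 2)) = Pow(Add(Add(Mul(-277, Mul(2, Pow(Add(1, -5), 2))), 53), 155890), Rational(1, 2)) = Pow(Add(Add(Mul(-277, Mul(2, Pow(-4, 2))), 53), 155890), Rational(1, 2)) = Pow(Add(Add(Mul(-277, Mul(2, 16)), 53), 155890), Rational(1, 2)) = Pow(Add(Add(Mul(-277, 32), 53), 155890), Rational(1, 2)) = Pow(Add(Add(-8864, 53), 155890), Rational(1, 2)) = Pow(Add(-8811, 155890), Rational(1, 2)) = Pow(147079, Rational(1, 2))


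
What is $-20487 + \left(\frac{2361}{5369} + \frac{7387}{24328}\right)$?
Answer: $- \frac{2675854035373}{130617032} \approx -20486.0$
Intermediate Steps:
$-20487 + \left(\frac{2361}{5369} + \frac{7387}{24328}\right) = -20487 + \frac{97099211}{130617032} = - \frac{2675854035373}{130617032}$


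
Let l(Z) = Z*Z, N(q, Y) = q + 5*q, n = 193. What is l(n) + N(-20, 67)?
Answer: 37129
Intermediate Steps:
N(q, Y) = 6*q
l(Z) = Z²
l(n) + N(-20, 67) = 193² + 6*(-20) = 37249 - 120 = 37129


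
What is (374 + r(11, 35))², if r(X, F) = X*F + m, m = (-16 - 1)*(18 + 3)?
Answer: 161604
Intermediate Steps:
m = -357 (m = -17*21 = -357)
r(X, F) = -357 + F*X (r(X, F) = X*F - 357 = F*X - 357 = -357 + F*X)
(374 + r(11, 35))² = (374 + (-357 + 35*11))² = (374 + (-357 + 385))² = (374 + 28)² = 402² = 161604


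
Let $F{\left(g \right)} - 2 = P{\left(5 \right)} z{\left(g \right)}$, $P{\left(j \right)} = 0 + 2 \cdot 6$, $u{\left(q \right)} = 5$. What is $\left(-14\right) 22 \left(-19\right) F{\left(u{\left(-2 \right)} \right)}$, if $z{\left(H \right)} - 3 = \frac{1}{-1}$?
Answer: $152152$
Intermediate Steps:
$P{\left(j \right)} = 12$ ($P{\left(j \right)} = 0 + 12 = 12$)
$z{\left(H \right)} = 2$ ($z{\left(H \right)} = 3 + \frac{1}{-1} = 3 - 1 = 2$)
$F{\left(g \right)} = 26$ ($F{\left(g \right)} = 2 + 12 \cdot 2 = 2 + 24 = 26$)
$\left(-14\right) 22 \left(-19\right) F{\left(u{\left(-2 \right)} \right)} = \left(-14\right) 22 \left(-19\right) 26 = \left(-308\right) \left(-19\right) 26 = 5852 \cdot 26 = 152152$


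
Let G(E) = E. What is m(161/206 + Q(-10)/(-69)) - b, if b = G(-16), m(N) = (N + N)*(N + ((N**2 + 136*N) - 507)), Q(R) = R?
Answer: -985975519704709/1435882616172 ≈ -686.67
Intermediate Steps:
m(N) = 2*N*(-507 + N**2 + 137*N) (m(N) = (2*N)*(N + (-507 + N**2 + 136*N)) = (2*N)*(-507 + N**2 + 137*N) = 2*N*(-507 + N**2 + 137*N))
b = -16
m(161/206 + Q(-10)/(-69)) - b = 2*(161/206 - 10/(-69))*(-507 + (161/206 - 10/(-69))**2 + 137*(161/206 - 10/(-69))) - 1*(-16) = 2*(161*(1/206) - 10*(-1/69))*(-507 + (161*(1/206) - 10*(-1/69))**2 + 137*(161*(1/206) - 10*(-1/69))) + 16 = 2*(161/206 + 10/69)*(-507 + (161/206 + 10/69)**2 + 137*(161/206 + 10/69)) + 16 = 2*(13169/14214)*(-507 + (13169/14214)**2 + 137*(13169/14214)) + 16 = 2*(13169/14214)*(-507 + 173422561/202037796 + 1804153/14214) + 16 = 2*(13169/14214)*(-76615509269/202037796) + 16 = -1008949641563461/1435882616172 + 16 = -985975519704709/1435882616172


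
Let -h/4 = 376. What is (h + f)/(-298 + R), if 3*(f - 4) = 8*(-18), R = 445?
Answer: -516/49 ≈ -10.531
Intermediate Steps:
h = -1504 (h = -4*376 = -1504)
f = -44 (f = 4 + (8*(-18))/3 = 4 + (1/3)*(-144) = 4 - 48 = -44)
(h + f)/(-298 + R) = (-1504 - 44)/(-298 + 445) = -1548/147 = -1548*1/147 = -516/49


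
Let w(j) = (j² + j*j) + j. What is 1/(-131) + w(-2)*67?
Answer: 52661/131 ≈ 401.99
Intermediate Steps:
w(j) = j + 2*j² (w(j) = (j² + j²) + j = 2*j² + j = j + 2*j²)
1/(-131) + w(-2)*67 = 1/(-131) - 2*(1 + 2*(-2))*67 = -1/131 - 2*(1 - 4)*67 = -1/131 - 2*(-3)*67 = -1/131 + 6*67 = -1/131 + 402 = 52661/131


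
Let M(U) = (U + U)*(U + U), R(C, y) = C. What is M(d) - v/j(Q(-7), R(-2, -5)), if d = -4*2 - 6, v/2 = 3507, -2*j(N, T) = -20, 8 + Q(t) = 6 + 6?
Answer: 413/5 ≈ 82.600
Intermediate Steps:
Q(t) = 4 (Q(t) = -8 + (6 + 6) = -8 + 12 = 4)
j(N, T) = 10 (j(N, T) = -1/2*(-20) = 10)
v = 7014 (v = 2*3507 = 7014)
d = -14 (d = -8 - 6 = -14)
M(U) = 4*U**2 (M(U) = (2*U)*(2*U) = 4*U**2)
M(d) - v/j(Q(-7), R(-2, -5)) = 4*(-14)**2 - 7014/10 = 4*196 - 7014/10 = 784 - 1*3507/5 = 784 - 3507/5 = 413/5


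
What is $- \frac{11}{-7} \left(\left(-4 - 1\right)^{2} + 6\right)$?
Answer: $\frac{341}{7} \approx 48.714$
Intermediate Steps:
$- \frac{11}{-7} \left(\left(-4 - 1\right)^{2} + 6\right) = \left(-11\right) \left(- \frac{1}{7}\right) \left(\left(-5\right)^{2} + 6\right) = \frac{11 \left(25 + 6\right)}{7} = \frac{11}{7} \cdot 31 = \frac{341}{7}$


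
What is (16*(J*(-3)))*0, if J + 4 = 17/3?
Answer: 0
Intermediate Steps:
J = 5/3 (J = -4 + 17/3 = 5/3 ≈ 1.6667)
(16*(J*(-3)))*0 = (16*((5/3)*(-3)))*0 = (16*(-5))*0 = -80*0 = 0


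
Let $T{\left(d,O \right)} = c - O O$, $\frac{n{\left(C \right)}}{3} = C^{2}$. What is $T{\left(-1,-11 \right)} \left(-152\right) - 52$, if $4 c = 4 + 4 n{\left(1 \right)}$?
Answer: $17732$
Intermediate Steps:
$n{\left(C \right)} = 3 C^{2}$
$c = 4$ ($c = \frac{4 + 4 \cdot 3 \cdot 1^{2}}{4} = \frac{4 + 4 \cdot 3 \cdot 1}{4} = \frac{4 + 4 \cdot 3}{4} = \frac{4 + 12}{4} = \frac{1}{4} \cdot 16 = 4$)
$T{\left(d,O \right)} = 4 - O^{2}$ ($T{\left(d,O \right)} = 4 - O O = 4 - O^{2}$)
$T{\left(-1,-11 \right)} \left(-152\right) - 52 = \left(4 - \left(-11\right)^{2}\right) \left(-152\right) - 52 = \left(4 - 121\right) \left(-152\right) - 52 = \left(-117\right) \left(-152\right) - 52 = 17784 - 52 = 17732$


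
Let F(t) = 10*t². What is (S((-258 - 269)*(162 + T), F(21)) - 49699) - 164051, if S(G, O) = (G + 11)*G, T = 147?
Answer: 26515837626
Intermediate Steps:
S(G, O) = G*(11 + G) (S(G, O) = (11 + G)*G = G*(11 + G))
(S((-258 - 269)*(162 + T), F(21)) - 49699) - 164051 = (((-258 - 269)*(162 + 147))*(11 + (-258 - 269)*(162 + 147)) - 49699) - 164051 = ((-527*309)*(11 - 527*309) - 49699) - 164051 = (-162843*(11 - 162843) - 49699) - 164051 = (-162843*(-162832) - 49699) - 164051 = (26516051376 - 49699) - 164051 = 26516001677 - 164051 = 26515837626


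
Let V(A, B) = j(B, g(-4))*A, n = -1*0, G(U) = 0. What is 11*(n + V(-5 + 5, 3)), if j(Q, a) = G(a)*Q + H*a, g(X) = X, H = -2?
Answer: 0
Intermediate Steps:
n = 0
j(Q, a) = -2*a (j(Q, a) = 0*Q - 2*a = 0 - 2*a = -2*a)
V(A, B) = 8*A (V(A, B) = (-2*(-4))*A = 8*A)
11*(n + V(-5 + 5, 3)) = 11*(0 + 8*(-5 + 5)) = 11*(0 + 8*0) = 11*(0 + 0) = 11*0 = 0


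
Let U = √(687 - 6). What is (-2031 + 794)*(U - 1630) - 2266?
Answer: 2014044 - 1237*√681 ≈ 1.9818e+6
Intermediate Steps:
U = √681 ≈ 26.096
(-2031 + 794)*(U - 1630) - 2266 = (-2031 + 794)*(√681 - 1630) - 2266 = -1237*(-1630 + √681) - 2266 = (2016310 - 1237*√681) - 2266 = 2014044 - 1237*√681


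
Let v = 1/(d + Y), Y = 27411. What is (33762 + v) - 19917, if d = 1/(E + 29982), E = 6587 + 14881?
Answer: 19525547493045/1410295951 ≈ 13845.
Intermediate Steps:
E = 21468
d = 1/51450 (d = 1/(21468 + 29982) = 1/51450 ≈ 1.9436e-5)
v = 51450/1410295951 (v = 1/(1/51450 + 27411) = 1/(1410295951/51450) = 51450/1410295951 ≈ 3.6482e-5)
(33762 + v) - 19917 = (33762 + 51450/1410295951) - 19917 = 47614411949112/1410295951 - 19917 = 19525547493045/1410295951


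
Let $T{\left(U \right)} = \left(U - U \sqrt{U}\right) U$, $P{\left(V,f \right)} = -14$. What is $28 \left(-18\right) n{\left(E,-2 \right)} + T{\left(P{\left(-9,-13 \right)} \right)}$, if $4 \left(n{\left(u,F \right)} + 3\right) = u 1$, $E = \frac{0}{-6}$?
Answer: $1708 - 196 i \sqrt{14} \approx 1708.0 - 733.37 i$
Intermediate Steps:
$E = 0$ ($E = 0 \left(- \frac{1}{6}\right) = 0$)
$n{\left(u,F \right)} = -3 + \frac{u}{4}$ ($n{\left(u,F \right)} = -3 + \frac{u 1}{4} = -3 + \frac{u}{4}$)
$T{\left(U \right)} = U \left(U - U^{\frac{3}{2}}\right)$ ($T{\left(U \right)} = \left(U - U^{\frac{3}{2}}\right) U = U \left(U - U^{\frac{3}{2}}\right)$)
$28 \left(-18\right) n{\left(E,-2 \right)} + T{\left(P{\left(-9,-13 \right)} \right)} = 28 \left(-18\right) \left(-3 + \frac{1}{4} \cdot 0\right) + \left(\left(-14\right)^{2} - \left(-14\right)^{\frac{5}{2}}\right) = - 504 \left(-3 + 0\right) + \left(196 - 196 i \sqrt{14}\right) = \left(-504\right) \left(-3\right) + \left(196 - 196 i \sqrt{14}\right) = 1512 + \left(196 - 196 i \sqrt{14}\right) = 1708 - 196 i \sqrt{14}$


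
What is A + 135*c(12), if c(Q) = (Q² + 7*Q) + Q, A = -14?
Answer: 32386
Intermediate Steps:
c(Q) = Q² + 8*Q
A + 135*c(12) = -14 + 135*(12*(8 + 12)) = -14 + 135*(12*20) = -14 + 135*240 = -14 + 32400 = 32386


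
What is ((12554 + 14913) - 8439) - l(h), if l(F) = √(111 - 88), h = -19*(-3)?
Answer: 19028 - √23 ≈ 19023.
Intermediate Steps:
h = 57
l(F) = √23
((12554 + 14913) - 8439) - l(h) = ((12554 + 14913) - 8439) - √23 = (27467 - 8439) - √23 = 19028 - √23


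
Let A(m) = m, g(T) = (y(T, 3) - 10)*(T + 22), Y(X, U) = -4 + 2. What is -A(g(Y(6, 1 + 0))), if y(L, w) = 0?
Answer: 200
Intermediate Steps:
Y(X, U) = -2
g(T) = -220 - 10*T (g(T) = (0 - 10)*(T + 22) = -10*(22 + T) = -220 - 10*T)
-A(g(Y(6, 1 + 0))) = -(-220 - 10*(-2)) = -(-220 + 20) = -1*(-200) = 200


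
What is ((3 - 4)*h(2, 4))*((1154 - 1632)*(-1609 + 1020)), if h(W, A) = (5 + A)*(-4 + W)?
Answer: 5067756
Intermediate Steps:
h(W, A) = (-4 + W)*(5 + A)
((3 - 4)*h(2, 4))*((1154 - 1632)*(-1609 + 1020)) = ((3 - 4)*(-20 - 4*4 + 5*2 + 4*2))*((1154 - 1632)*(-1609 + 1020)) = (-(-20 - 16 + 10 + 8))*(-478*(-589)) = -1*(-18)*281542 = 18*281542 = 5067756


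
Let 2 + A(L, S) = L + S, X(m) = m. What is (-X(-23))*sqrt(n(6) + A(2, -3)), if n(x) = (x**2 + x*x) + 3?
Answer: 138*sqrt(2) ≈ 195.16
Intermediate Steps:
n(x) = 3 + 2*x**2 (n(x) = (x**2 + x**2) + 3 = 2*x**2 + 3 = 3 + 2*x**2)
A(L, S) = -2 + L + S (A(L, S) = -2 + (L + S) = -2 + L + S)
(-X(-23))*sqrt(n(6) + A(2, -3)) = (-1*(-23))*sqrt((3 + 2*6**2) + (-2 + 2 - 3)) = 23*sqrt((3 + 2*36) - 3) = 23*sqrt((3 + 72) - 3) = 23*sqrt(75 - 3) = 23*sqrt(72) = 23*(6*sqrt(2)) = 138*sqrt(2)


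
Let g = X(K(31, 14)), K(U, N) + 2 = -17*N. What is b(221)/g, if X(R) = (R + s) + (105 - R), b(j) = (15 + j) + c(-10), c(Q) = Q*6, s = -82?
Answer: 176/23 ≈ 7.6522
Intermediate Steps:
c(Q) = 6*Q
b(j) = -45 + j (b(j) = (15 + j) + 6*(-10) = (15 + j) - 60 = -45 + j)
K(U, N) = -2 - 17*N
X(R) = 23 (X(R) = (R - 82) + (105 - R) = (-82 + R) + (105 - R) = 23)
g = 23
b(221)/g = (-45 + 221)/23 = 176*(1/23) = 176/23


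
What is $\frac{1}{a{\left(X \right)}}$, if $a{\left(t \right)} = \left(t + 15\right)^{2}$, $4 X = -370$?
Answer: $\frac{4}{24025} \approx 0.00016649$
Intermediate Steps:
$X = - \frac{185}{2}$ ($X = \frac{1}{4} \left(-370\right) = - \frac{185}{2} \approx -92.5$)
$a{\left(t \right)} = \left(15 + t\right)^{2}$
$\frac{1}{a{\left(X \right)}} = \frac{1}{\left(15 - \frac{185}{2}\right)^{2}} = \frac{1}{\left(- \frac{155}{2}\right)^{2}} = \frac{1}{\frac{24025}{4}} = \frac{4}{24025}$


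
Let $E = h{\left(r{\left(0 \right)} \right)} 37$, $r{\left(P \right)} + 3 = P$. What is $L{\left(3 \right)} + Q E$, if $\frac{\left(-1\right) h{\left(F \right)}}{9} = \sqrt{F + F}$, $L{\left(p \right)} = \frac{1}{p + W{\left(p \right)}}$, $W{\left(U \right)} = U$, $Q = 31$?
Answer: $\frac{1}{6} - 10323 i \sqrt{6} \approx 0.16667 - 25286.0 i$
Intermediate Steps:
$r{\left(P \right)} = -3 + P$
$L{\left(p \right)} = \frac{1}{2 p}$ ($L{\left(p \right)} = \frac{1}{p + p} = \frac{1}{2 p}$)
$h{\left(F \right)} = - 9 \sqrt{2} \sqrt{F}$ ($h{\left(F \right)} = - 9 \sqrt{F + F} = - 9 \sqrt{2 F} = - 9 \sqrt{2} \sqrt{F}$)
$E = - 333 i \sqrt{6}$ ($E = - 9 \sqrt{2} \sqrt{-3 + 0} \cdot 37 = - 9 \sqrt{2} \sqrt{-3} \cdot 37 = - 9 \sqrt{2} i \sqrt{3} \cdot 37 = - 9 i \sqrt{6} \cdot 37 = - 333 i \sqrt{6} \approx - 815.68 i$)
$L{\left(3 \right)} + Q E = \frac{1}{2 \cdot 3} + 31 \left(- 333 i \sqrt{6}\right) = \frac{1}{2} \cdot \frac{1}{3} - 10323 i \sqrt{6} = \frac{1}{6} - 10323 i \sqrt{6}$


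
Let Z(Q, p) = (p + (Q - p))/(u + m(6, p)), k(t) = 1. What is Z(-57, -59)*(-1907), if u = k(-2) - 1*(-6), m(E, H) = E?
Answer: 108699/13 ≈ 8361.5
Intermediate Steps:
u = 7 (u = 1 - 1*(-6) = 1 + 6 = 7)
Z(Q, p) = Q/13 (Z(Q, p) = (p + (Q - p))/(7 + 6) = Q/13)
Z(-57, -59)*(-1907) = ((1/13)*(-57))*(-1907) = -57/13*(-1907) = 108699/13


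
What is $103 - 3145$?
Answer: $-3042$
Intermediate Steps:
$103 - 3145 = -3042$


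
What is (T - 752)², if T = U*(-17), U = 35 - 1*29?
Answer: 729316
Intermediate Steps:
U = 6 (U = 35 - 29 = 6)
T = -102 (T = 6*(-17) = -102)
(T - 752)² = (-102 - 752)² = (-854)² = 729316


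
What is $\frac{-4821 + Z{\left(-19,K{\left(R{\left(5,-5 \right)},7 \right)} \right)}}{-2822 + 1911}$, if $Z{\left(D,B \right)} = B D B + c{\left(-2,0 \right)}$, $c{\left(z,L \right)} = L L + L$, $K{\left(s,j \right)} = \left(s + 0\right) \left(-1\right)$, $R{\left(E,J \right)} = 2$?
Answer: $\frac{4897}{911} \approx 5.3754$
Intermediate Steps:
$K{\left(s,j \right)} = - s$ ($K{\left(s,j \right)} = s \left(-1\right) = - s$)
$c{\left(z,L \right)} = L + L^{2}$ ($c{\left(z,L \right)} = L^{2} + L = L + L^{2}$)
$Z{\left(D,B \right)} = D B^{2}$ ($Z{\left(D,B \right)} = B D B + 0 \left(1 + 0\right) = D B^{2} + 0 \cdot 1 = D B^{2} + 0 = D B^{2}$)
$\frac{-4821 + Z{\left(-19,K{\left(R{\left(5,-5 \right)},7 \right)} \right)}}{-2822 + 1911} = \frac{-4821 - 19 \left(\left(-1\right) 2\right)^{2}}{-2822 + 1911} = \frac{-4821 - 19 \left(-2\right)^{2}}{-911} = \left(-4821 - 76\right) \left(- \frac{1}{911}\right) = \left(-4897\right) \left(- \frac{1}{911}\right) = \frac{4897}{911}$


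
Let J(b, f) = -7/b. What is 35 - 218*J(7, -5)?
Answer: 253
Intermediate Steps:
35 - 218*J(7, -5) = 35 - (-1526)/7 = 35 - 218*(-1) = 35 + 218 = 253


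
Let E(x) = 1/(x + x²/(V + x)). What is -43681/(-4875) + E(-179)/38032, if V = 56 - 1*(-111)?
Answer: 14199339498547/1584711433500 ≈ 8.9602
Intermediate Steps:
V = 167 (V = 56 + 111 = 167)
E(x) = 1/(x + x²/(167 + x))
-43681/(-4875) + E(-179)/38032 = -43681/(-4875) + ((167 - 179)/((-179)*(167 + 2*(-179))))/38032 = -43681*(-1/4875) - 1/179*(-12)/(167 - 358)*(1/38032) = 43681/4875 - 1/179*(-12)/(-191)*(1/38032) = 43681/4875 - 1/179*(-1/191)*(-12)*(1/38032) = 43681/4875 - 12/34189*1/38032 = 43681/4875 - 3/325069012 = 14199339498547/1584711433500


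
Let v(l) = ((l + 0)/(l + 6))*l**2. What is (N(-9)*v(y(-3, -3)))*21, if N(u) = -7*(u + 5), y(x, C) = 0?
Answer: 0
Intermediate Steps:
v(l) = l**3/(6 + l) (v(l) = (l/(6 + l))*l**2 = l**3/(6 + l))
N(u) = -35 - 7*u (N(u) = -7*(5 + u) = -35 - 7*u)
(N(-9)*v(y(-3, -3)))*21 = ((-35 - 7*(-9))*(0**3/(6 + 0)))*21 = ((-35 + 63)*(0/6))*21 = (28*(0*(1/6)))*21 = (28*0)*21 = 0*21 = 0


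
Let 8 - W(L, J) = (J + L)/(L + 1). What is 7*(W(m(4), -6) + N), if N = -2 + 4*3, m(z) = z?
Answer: 644/5 ≈ 128.80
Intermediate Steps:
W(L, J) = 8 - (J + L)/(1 + L) (W(L, J) = 8 - (J + L)/(L + 1) = 8 - (J + L)/(1 + L))
N = 10 (N = -2 + 12 = 10)
7*(W(m(4), -6) + N) = 7*((8 - 1*(-6) + 7*4)/(1 + 4) + 10) = 7*((8 + 6 + 28)/5 + 10) = 7*((1/5)*42 + 10) = 7*(42/5 + 10) = 7*(92/5) = 644/5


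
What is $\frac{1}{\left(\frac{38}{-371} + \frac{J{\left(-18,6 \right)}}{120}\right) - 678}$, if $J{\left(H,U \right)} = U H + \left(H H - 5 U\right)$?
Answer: $- \frac{7420}{5020019} \approx -0.0014781$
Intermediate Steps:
$J{\left(H,U \right)} = H^{2} - 5 U + H U$ ($J{\left(H,U \right)} = H U + \left(H^{2} - 5 U\right) = H^{2} - 5 U + H U$)
$\frac{1}{\left(\frac{38}{-371} + \frac{J{\left(-18,6 \right)}}{120}\right) - 678} = \frac{1}{\left(\frac{38}{-371} + \frac{\left(-18\right)^{2} - 30 - 108}{120}\right) - 678} = \frac{1}{\left(38 \left(- \frac{1}{371}\right) + \left(324 - 30 - 108\right) \frac{1}{120}\right) - 678} = \frac{1}{\left(- \frac{38}{371} + 186 \cdot \frac{1}{120}\right) - 678} = \frac{1}{\left(- \frac{38}{371} + \frac{31}{20}\right) - 678} = \frac{1}{\frac{10741}{7420} - 678} = \frac{1}{- \frac{5020019}{7420}} = - \frac{7420}{5020019}$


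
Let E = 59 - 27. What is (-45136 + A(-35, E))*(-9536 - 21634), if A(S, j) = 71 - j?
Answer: 1405673490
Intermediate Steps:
E = 32
(-45136 + A(-35, E))*(-9536 - 21634) = (-45136 + (71 - 1*32))*(-9536 - 21634) = (-45136 + (71 - 32))*(-31170) = (-45136 + 39)*(-31170) = -45097*(-31170) = 1405673490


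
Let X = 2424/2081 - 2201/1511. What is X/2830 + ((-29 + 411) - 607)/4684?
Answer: -1003244543639/20840583333260 ≈ -0.048139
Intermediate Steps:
X = -917617/3144391 (X = 2424*(1/2081) - 2201*1/1511 = 2424/2081 - 2201/1511 = -917617/3144391 ≈ -0.29183)
X/2830 + ((-29 + 411) - 607)/4684 = -917617/3144391/2830 + ((-29 + 411) - 607)/4684 = -917617/3144391*1/2830 + (382 - 607)*(1/4684) = -917617/8898626530 - 225*1/4684 = -917617/8898626530 - 225/4684 = -1003244543639/20840583333260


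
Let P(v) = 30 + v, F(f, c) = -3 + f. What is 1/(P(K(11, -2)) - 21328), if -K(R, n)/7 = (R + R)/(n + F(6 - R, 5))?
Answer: -5/106413 ≈ -4.6987e-5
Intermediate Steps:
K(R, n) = -14*R/(3 + n - R) (K(R, n) = -7*(R + R)/(n + (-3 + (6 - R))) = -7*2*R/(n + (3 - R)) = -7*2*R/(3 + n - R) = -14*R/(3 + n - R))
1/(P(K(11, -2)) - 21328) = 1/((30 - 14*11/(3 - 2 - 1*11)) - 21328) = 1/((30 - 14*11/(3 - 2 - 11)) - 21328) = 1/((30 - 14*11/(-10)) - 21328) = 1/((30 - 14*11*(-1/10)) - 21328) = 1/((30 + 77/5) - 21328) = 1/(227/5 - 21328) = 1/(-106413/5) = -5/106413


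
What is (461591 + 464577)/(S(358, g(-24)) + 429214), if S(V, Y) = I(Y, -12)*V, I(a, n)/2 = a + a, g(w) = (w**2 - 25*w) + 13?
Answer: 463084/1065931 ≈ 0.43444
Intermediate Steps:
g(w) = 13 + w**2 - 25*w
I(a, n) = 4*a (I(a, n) = 2*(a + a) = 2*(2*a) = 4*a)
S(V, Y) = 4*V*Y (S(V, Y) = (4*Y)*V = 4*V*Y)
(461591 + 464577)/(S(358, g(-24)) + 429214) = (461591 + 464577)/(4*358*(13 + (-24)**2 - 25*(-24)) + 429214) = 926168/(4*358*(13 + 576 + 600) + 429214) = 926168/(4*358*1189 + 429214) = 926168/(1702648 + 429214) = 926168/2131862 = 926168*(1/2131862) = 463084/1065931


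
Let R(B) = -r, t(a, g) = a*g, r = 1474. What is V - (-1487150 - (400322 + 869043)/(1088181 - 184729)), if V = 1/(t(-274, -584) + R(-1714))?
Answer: 106506130428412441/71617543492 ≈ 1.4872e+6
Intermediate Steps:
R(B) = -1474 (R(B) = -1*1474 = -1474)
V = 1/158542 (V = 1/(-274*(-584) - 1474) = 1/(160016 - 1474) = 1/158542 ≈ 6.3075e-6)
V - (-1487150 - (400322 + 869043)/(1088181 - 184729)) = 1/158542 - (-1487150 - (400322 + 869043)/(1088181 - 184729)) = 1/158542 - (-1487150 - 1269365/903452) = 1/158542 - 1*(-1343569911165/903452) = 1/158542 + 1343569911165/903452 = 106506130428412441/71617543492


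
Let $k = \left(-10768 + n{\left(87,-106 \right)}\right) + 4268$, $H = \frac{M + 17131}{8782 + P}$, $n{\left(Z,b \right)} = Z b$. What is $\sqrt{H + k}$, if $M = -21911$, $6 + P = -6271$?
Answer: $\frac{i \sqrt{3946716678}}{501} \approx 125.4 i$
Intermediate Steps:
$P = -6277$ ($P = -6 - 6271 = -6277$)
$H = - \frac{956}{501}$ ($H = \frac{-21911 + 17131}{8782 - 6277} = - \frac{4780}{2505} = \left(-4780\right) \frac{1}{2505} = - \frac{956}{501} \approx -1.9082$)
$k = -15722$ ($k = \left(-10768 + 87 \left(-106\right)\right) + 4268 = \left(-10768 - 9222\right) + 4268 = -19990 + 4268 = -15722$)
$\sqrt{H + k} = \sqrt{- \frac{956}{501} - 15722} = \sqrt{- \frac{7877678}{501}} = \frac{i \sqrt{3946716678}}{501}$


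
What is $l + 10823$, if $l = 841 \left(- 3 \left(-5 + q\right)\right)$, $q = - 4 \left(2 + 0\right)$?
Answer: $43622$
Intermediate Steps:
$q = -8$ ($q = \left(-4\right) 2 = -8$)
$l = 32799$ ($l = 841 \left(- 3 \left(-5 - 8\right)\right) = 841 \left(\left(-3\right) \left(-13\right)\right) = 841 \cdot 39 = 32799$)
$l + 10823 = 32799 + 10823 = 43622$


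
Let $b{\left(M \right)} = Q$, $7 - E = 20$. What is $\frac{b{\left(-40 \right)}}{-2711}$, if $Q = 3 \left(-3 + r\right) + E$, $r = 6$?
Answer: $\frac{4}{2711} \approx 0.0014755$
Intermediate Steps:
$E = -13$ ($E = 7 - 20 = -13$)
$Q = -4$ ($Q = 3 \left(-3 + 6\right) - 13 = 3 \cdot 3 - 13 = 9 - 13 = -4$)
$b{\left(M \right)} = -4$
$\frac{b{\left(-40 \right)}}{-2711} = - \frac{4}{-2711} = \left(-4\right) \left(- \frac{1}{2711}\right) = \frac{4}{2711}$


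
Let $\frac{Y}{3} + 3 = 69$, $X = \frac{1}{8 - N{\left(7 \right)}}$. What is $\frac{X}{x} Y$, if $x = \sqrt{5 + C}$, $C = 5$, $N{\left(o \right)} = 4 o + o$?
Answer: $- \frac{11 \sqrt{10}}{15} \approx -2.319$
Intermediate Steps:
$N{\left(o \right)} = 5 o$
$X = - \frac{1}{27}$ ($X = \frac{1}{8 - 5 \cdot 7} = \frac{1}{8 - 35} = \frac{1}{-27} = - \frac{1}{27} \approx -0.037037$)
$Y = 198$ ($Y = -9 + 3 \cdot 69 = -9 + 207 = 198$)
$x = \sqrt{10}$ ($x = \sqrt{5 + 5} = \sqrt{10} \approx 3.1623$)
$\frac{X}{x} Y = \frac{1}{\sqrt{10}} \left(- \frac{1}{27}\right) 198 = \frac{\sqrt{10}}{10} \left(- \frac{1}{27}\right) 198 = - \frac{\sqrt{10}}{270} \cdot 198 = - \frac{11 \sqrt{10}}{15}$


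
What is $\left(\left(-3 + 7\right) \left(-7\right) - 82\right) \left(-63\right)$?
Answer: $6930$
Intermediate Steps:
$\left(\left(-3 + 7\right) \left(-7\right) - 82\right) \left(-63\right) = \left(4 \left(-7\right) - 82\right) \left(-63\right) = \left(-28 - 82\right) \left(-63\right) = \left(-110\right) \left(-63\right) = 6930$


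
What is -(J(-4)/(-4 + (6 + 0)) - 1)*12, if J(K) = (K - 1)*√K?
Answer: 12 + 60*I ≈ 12.0 + 60.0*I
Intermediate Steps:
J(K) = √K*(-1 + K) (J(K) = (-1 + K)*√K = √K*(-1 + K))
-(J(-4)/(-4 + (6 + 0)) - 1)*12 = -((√(-4)*(-1 - 4))/(-4 + (6 + 0)) - 1)*12 = -(((2*I)*(-5))/(-4 + 6) - 1)*12 = -((-10*I)/2 - 1)*12 = -(-5*I - 1)*12 = -(-1 - 5*I)*12 = -(-12 - 60*I) = 12 + 60*I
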